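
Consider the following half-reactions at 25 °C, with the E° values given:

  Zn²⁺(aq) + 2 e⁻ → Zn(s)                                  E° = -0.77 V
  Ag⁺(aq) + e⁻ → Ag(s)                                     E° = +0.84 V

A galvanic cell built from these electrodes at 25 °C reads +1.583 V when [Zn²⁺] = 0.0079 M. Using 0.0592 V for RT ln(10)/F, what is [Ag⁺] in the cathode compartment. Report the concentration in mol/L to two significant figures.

Ag⁺/Ag is the cathode, Zn²⁺/Zn the anode: E°cell = +1.61 V, n = 2.
Overall reaction: 2 Ag⁺(aq) + Zn(s) → 2 Ag(s) + Zn²⁺(aq); Q = [Zn²⁺]^1/[Ag⁺]^2.
From E = E° − (0.0592/n) log Q: log Q = (E° − E)·n/0.0592 = (+1.61 − (+1.583))·2/0.0592 = 0.9122.
So 2·log[Ag⁺] = 1·log(0.0079) − log Q = -2.1024 − (0.9122) = -3.0146; log[Ag⁺] = -3.0146 / 2 = -1.5073; [Ag⁺] = 10^(-1.5073) ≈ 0.031 M.

0.031 M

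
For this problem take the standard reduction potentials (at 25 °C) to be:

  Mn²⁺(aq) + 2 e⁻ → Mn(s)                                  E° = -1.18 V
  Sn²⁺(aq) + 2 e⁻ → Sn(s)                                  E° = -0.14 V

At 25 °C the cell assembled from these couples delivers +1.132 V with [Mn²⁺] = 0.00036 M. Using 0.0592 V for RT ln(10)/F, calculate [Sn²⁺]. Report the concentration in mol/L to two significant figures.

Sn²⁺/Sn is the cathode, Mn²⁺/Mn the anode: E°cell = +1.04 V, n = 2.
Overall reaction: Sn²⁺(aq) + Mn(s) → Sn(s) + Mn²⁺(aq); Q = [Mn²⁺]^1/[Sn²⁺]^1.
From E = E° − (0.0592/n) log Q: log Q = (E° − E)·n/0.0592 = (+1.04 − (+1.132))·2/0.0592 = -3.1081.
So 1·log[Sn²⁺] = 1·log(0.00036) − log Q = -3.4437 − (-3.1081) = -0.3356; [Sn²⁺] = 10^(-0.3356) ≈ 0.46 M.

0.46 M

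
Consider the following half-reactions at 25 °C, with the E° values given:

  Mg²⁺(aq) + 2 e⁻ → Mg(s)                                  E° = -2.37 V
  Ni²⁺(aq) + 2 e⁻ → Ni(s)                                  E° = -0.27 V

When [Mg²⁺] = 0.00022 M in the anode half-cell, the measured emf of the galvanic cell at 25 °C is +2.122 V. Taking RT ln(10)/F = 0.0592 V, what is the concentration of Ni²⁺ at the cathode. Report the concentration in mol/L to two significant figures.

0.0012 M

Ni²⁺/Ni is the cathode, Mg²⁺/Mg the anode: E°cell = +2.10 V, n = 2.
Overall reaction: Ni²⁺(aq) + Mg(s) → Ni(s) + Mg²⁺(aq); Q = [Mg²⁺]^1/[Ni²⁺]^1.
From E = E° − (0.0592/n) log Q: log Q = (E° − E)·n/0.0592 = (+2.10 − (+2.122))·2/0.0592 = -0.7432.
So 1·log[Ni²⁺] = 1·log(0.00022) − log Q = -3.6576 − (-0.7432) = -2.9144; [Ni²⁺] = 10^(-2.9144) ≈ 0.0012 M.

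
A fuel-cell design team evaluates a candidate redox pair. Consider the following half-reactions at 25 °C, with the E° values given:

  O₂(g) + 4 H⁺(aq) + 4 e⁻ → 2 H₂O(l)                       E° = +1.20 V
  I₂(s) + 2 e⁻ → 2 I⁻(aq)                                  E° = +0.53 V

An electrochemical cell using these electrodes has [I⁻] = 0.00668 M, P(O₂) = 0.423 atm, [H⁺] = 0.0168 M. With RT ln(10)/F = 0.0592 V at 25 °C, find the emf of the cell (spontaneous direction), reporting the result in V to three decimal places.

O₂/H₂O is the cathode (higher E°), I₂/I⁻ the anode: E°cell = +1.20 − (+0.53) = +0.67 V, n = 4.
Overall: O₂(g) + 4 H⁺(aq) + 4 I⁻(aq) → 2 H₂O(l) + 2 I₂(s)
Q = 1 / (P(O₂)·[H⁺]^4·[I⁻]^4); log Q = 16.173.
E = E° − (0.0592/n) log Q = +0.67 − (0.0592/4)(16.173) = +0.431 V.

+0.431 V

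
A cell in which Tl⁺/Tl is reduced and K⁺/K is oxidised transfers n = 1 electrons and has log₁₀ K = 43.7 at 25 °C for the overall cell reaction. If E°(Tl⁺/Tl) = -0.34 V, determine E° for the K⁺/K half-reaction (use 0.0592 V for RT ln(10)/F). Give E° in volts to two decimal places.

-2.93 V

E°cell = (0.0592/n)·log K = (0.0592/1)(43.7) = +2.587 V.
Since Tl⁺/Tl is the cathode and K⁺/K the anode, E°cell = E°(Tl⁺/Tl) − E°(K⁺/K).
So E°(K⁺/K) = E°(Tl⁺/Tl) − E°cell = (-0.34) − (+2.587) = -2.93 V.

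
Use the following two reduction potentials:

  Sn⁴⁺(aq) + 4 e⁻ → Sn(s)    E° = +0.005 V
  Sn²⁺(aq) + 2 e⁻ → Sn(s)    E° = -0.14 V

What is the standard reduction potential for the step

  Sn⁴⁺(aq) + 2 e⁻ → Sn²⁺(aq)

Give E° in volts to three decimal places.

Sequential free energies add, so n₃E°₃ = n₁E°₁ + n₂E°₂.
With n₃ = 4, and the known step contributing 2×(-0.14) V, the unknown satisfies 2·E° = 4×(+0.005) − 2×(-0.14) = +0.300.
E° = +0.300 / 2 = +0.150 V.

+0.150 V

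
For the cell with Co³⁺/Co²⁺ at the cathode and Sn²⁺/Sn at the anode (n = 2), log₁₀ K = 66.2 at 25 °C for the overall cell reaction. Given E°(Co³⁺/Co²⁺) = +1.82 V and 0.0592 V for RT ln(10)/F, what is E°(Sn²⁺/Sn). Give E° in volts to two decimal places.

E°cell = (0.0592/n)·log K = (0.0592/2)(66.2) = +1.960 V.
Since Co³⁺/Co²⁺ is the cathode and Sn²⁺/Sn the anode, E°cell = E°(Co³⁺/Co²⁺) − E°(Sn²⁺/Sn).
So E°(Sn²⁺/Sn) = E°(Co³⁺/Co²⁺) − E°cell = (+1.82) − (+1.960) = -0.14 V.

-0.14 V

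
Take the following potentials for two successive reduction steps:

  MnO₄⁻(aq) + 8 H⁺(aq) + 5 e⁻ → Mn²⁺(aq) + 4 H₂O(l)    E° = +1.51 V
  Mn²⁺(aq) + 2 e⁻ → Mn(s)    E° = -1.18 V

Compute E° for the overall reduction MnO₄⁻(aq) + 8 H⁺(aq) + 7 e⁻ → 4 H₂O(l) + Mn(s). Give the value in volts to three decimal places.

+0.741 V

Adding the free-energy changes (−nFE°) of the two steps gives −n₃FE°₃ = −n₁FE°₁ − n₂FE°₂.
E°₃ = (5×+1.51 + 2×-1.18) / 7 = (+5.190) / 7 = +0.741 V.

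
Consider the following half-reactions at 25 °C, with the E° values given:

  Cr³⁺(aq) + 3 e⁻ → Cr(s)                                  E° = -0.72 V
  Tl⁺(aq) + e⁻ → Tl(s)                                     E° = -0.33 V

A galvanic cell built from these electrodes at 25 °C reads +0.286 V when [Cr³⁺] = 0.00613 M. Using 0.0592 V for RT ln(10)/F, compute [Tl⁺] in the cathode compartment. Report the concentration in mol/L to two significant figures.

0.0032 M

Tl⁺/Tl is the cathode, Cr³⁺/Cr the anode: E°cell = +0.39 V, n = 3.
Overall reaction: 3 Tl⁺(aq) + Cr(s) → 3 Tl(s) + Cr³⁺(aq); Q = [Cr³⁺]^1/[Tl⁺]^3.
From E = E° − (0.0592/n) log Q: log Q = (E° − E)·n/0.0592 = (+0.39 − (+0.286))·3/0.0592 = 5.2703.
So 3·log[Tl⁺] = 1·log(0.00613) − log Q = -2.2125 − (5.2703) = -7.4828; log[Tl⁺] = -7.4828 / 3 = -2.4943; [Tl⁺] = 10^(-2.4943) ≈ 0.0032 M.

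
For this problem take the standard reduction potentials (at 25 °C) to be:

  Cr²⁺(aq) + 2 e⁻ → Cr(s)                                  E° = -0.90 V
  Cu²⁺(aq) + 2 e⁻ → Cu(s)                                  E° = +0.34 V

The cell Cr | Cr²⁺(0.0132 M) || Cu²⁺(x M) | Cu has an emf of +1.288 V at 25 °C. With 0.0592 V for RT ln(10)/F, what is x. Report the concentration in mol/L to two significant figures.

0.55 M

Cu²⁺/Cu is the cathode, Cr²⁺/Cr the anode: E°cell = +1.24 V, n = 2.
Overall reaction: Cu²⁺(aq) + Cr(s) → Cu(s) + Cr²⁺(aq); Q = [Cr²⁺]^1/[Cu²⁺]^1.
From E = E° − (0.0592/n) log Q: log Q = (E° − E)·n/0.0592 = (+1.24 − (+1.288))·2/0.0592 = -1.6216.
So 1·log[Cu²⁺] = 1·log(0.0132) − log Q = -1.8794 − (-1.6216) = -0.2578; [Cu²⁺] = 10^(-0.2578) ≈ 0.55 M.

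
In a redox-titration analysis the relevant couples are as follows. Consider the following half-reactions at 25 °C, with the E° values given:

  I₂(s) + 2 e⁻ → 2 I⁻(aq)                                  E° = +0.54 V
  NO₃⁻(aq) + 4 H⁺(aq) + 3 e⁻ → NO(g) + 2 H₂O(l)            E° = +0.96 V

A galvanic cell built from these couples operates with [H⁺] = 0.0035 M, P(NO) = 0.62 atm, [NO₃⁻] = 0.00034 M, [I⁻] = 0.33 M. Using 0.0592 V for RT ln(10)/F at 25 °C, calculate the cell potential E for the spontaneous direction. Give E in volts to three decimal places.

+0.133 V

NO₃⁻/NO is the cathode (higher E°), I₂/I⁻ the anode: E°cell = +0.96 − (+0.54) = +0.42 V, n = 6.
Overall: 2 NO₃⁻(aq) + 8 H⁺(aq) + 6 I⁻(aq) → 2 NO(g) + 4 H₂O(l) + 3 I₂(s)
Q = P(NO)^2 / ([NO₃⁻]^2·[H⁺]^8·[I⁻]^6); log Q = 29.058.
E = E° − (0.0592/n) log Q = +0.42 − (0.0592/6)(29.058) = +0.133 V.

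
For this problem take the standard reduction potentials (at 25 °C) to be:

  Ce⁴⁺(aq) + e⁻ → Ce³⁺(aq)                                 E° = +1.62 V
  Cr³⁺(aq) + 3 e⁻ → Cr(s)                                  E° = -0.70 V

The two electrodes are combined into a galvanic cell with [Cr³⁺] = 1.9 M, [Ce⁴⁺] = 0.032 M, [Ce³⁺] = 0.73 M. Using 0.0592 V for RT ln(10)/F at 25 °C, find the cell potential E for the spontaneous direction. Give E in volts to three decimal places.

Ce⁴⁺/Ce³⁺ is the cathode (higher E°), Cr³⁺/Cr the anode: E°cell = +1.62 − (-0.70) = +2.32 V, n = 3.
Overall: 3 Ce⁴⁺(aq) + Cr(s) → 3 Ce³⁺(aq) + Cr³⁺(aq)
Q = [Ce³⁺]^3·[Cr³⁺] / ([Ce⁴⁺]^3); log Q = 4.353.
E = E° − (0.0592/n) log Q = +2.32 − (0.0592/3)(4.353) = +2.234 V.

+2.234 V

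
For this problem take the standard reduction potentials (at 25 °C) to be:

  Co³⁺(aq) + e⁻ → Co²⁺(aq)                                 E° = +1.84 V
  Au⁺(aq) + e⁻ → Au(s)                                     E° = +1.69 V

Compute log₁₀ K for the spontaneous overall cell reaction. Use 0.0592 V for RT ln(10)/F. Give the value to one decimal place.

Cathode: Co³⁺/Co²⁺; anode: Au⁺/Au. E°cell = +0.15 V, n = 1.
log K = nE°cell / 0.0592 = (1)(+0.15) / 0.0592 = 2.5.

2.5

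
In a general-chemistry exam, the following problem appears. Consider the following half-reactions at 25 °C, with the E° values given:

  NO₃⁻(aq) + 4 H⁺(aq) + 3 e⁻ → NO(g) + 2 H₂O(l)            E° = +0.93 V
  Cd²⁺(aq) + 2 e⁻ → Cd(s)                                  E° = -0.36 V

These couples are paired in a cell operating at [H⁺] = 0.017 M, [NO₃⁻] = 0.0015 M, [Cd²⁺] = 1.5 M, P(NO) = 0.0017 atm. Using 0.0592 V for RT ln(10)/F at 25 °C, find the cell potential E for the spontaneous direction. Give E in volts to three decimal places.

NO₃⁻/NO is the cathode (higher E°), Cd²⁺/Cd the anode: E°cell = +0.93 − (-0.36) = +1.29 V, n = 6.
Overall: 2 NO₃⁻(aq) + 8 H⁺(aq) + 3 Cd(s) → 2 NO(g) + 4 H₂O(l) + 3 Cd²⁺(aq)
Q = P(NO)^2·[Cd²⁺]^3 / ([NO₃⁻]^2·[H⁺]^8); log Q = 14.793.
E = E° − (0.0592/n) log Q = +1.29 − (0.0592/6)(14.793) = +1.144 V.

+1.144 V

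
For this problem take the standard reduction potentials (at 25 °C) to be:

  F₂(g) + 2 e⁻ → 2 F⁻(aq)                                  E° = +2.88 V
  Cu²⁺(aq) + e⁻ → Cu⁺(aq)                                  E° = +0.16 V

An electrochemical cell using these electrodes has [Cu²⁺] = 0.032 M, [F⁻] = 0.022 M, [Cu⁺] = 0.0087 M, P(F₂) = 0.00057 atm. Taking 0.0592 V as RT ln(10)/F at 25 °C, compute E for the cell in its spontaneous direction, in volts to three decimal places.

+2.689 V

F₂/F⁻ is the cathode (higher E°), Cu²⁺/Cu⁺ the anode: E°cell = +2.88 − (+0.16) = +2.72 V, n = 2.
Overall: F₂(g) + 2 Cu⁺(aq) → 2 F⁻(aq) + 2 Cu²⁺(aq)
Q = [F⁻]^2·[Cu²⁺]^2 / (P(F₂)·[Cu⁺]^2); log Q = 1.060.
E = E° − (0.0592/n) log Q = +2.72 − (0.0592/2)(1.060) = +2.689 V.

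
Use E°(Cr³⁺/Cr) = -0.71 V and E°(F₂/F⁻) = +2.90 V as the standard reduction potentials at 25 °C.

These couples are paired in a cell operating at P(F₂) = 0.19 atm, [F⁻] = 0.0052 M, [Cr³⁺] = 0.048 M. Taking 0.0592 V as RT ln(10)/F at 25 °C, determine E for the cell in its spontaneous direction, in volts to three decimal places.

+3.750 V

F₂/F⁻ is the cathode (higher E°), Cr³⁺/Cr the anode: E°cell = +2.90 − (-0.71) = +3.61 V, n = 6.
Overall: 3 F₂(g) + 2 Cr(s) → 6 F⁻(aq) + 2 Cr³⁺(aq)
Q = [F⁻]^6·[Cr³⁺]^2 / (P(F₂)^3); log Q = -14.178.
E = E° − (0.0592/n) log Q = +3.61 − (0.0592/6)(-14.178) = +3.750 V.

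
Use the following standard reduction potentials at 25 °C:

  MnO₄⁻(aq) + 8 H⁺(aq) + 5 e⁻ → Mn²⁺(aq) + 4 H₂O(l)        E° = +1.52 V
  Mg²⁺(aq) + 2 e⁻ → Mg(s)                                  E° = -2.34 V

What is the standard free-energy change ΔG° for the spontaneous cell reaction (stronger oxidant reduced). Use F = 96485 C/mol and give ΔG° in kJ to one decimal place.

MnO₄⁻/Mn²⁺ (E° = +1.52 V) is the cathode; Mg²⁺/Mg (E° = -2.34 V) is the anode, so E°cell = +3.86 V.
Balancing electrons gives n = 10 (lcm of 5 and 2).
ΔG° = −nFE° = −(10)(96485)(+3.86) = -3,724,321 J = -3724.3 kJ.

-3724.3 kJ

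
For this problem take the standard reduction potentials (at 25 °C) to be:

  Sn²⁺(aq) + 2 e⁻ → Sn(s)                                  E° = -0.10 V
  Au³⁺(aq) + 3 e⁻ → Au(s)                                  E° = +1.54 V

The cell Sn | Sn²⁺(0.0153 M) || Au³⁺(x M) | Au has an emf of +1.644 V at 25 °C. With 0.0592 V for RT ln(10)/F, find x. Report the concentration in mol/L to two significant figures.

0.0030 M

Au³⁺/Au is the cathode, Sn²⁺/Sn the anode: E°cell = +1.64 V, n = 6.
Overall reaction: 2 Au³⁺(aq) + 3 Sn(s) → 2 Au(s) + 3 Sn²⁺(aq); Q = [Sn²⁺]^3/[Au³⁺]^2.
From E = E° − (0.0592/n) log Q: log Q = (E° − E)·n/0.0592 = (+1.64 − (+1.644))·6/0.0592 = -0.4054.
So 2·log[Au³⁺] = 3·log(0.0153) − log Q = -5.4459 − (-0.4054) = -5.0405; log[Au³⁺] = -5.0405 / 2 = -2.5202; [Au³⁺] = 10^(-2.5202) ≈ 0.0030 M.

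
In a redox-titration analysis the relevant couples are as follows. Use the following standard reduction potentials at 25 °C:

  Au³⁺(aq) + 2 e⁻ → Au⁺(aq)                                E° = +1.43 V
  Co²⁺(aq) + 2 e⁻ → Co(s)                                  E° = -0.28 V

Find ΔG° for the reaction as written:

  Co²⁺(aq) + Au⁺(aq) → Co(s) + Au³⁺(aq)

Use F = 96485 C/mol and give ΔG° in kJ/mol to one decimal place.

As written, Co²⁺/Co is reduced (cathode) and Au³⁺/Au⁺ is oxidised (anode), so E°cell = (-0.28) − (+1.43) = -1.71 V.
Balancing electrons gives n = 2.
ΔG° = −nFE° = −(2)(96485)(-1.71) = 329,979 J = +330.0 kJ/mol.

+330.0 kJ/mol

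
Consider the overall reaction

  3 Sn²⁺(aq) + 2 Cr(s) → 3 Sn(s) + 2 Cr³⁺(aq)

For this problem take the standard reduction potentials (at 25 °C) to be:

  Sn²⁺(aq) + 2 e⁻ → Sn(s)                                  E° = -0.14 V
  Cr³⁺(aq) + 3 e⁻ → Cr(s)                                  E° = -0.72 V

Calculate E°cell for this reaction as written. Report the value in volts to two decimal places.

+0.58 V

The Sn²⁺/Sn couple has the higher reduction potential, so it is the cathode; Cr³⁺/Cr is oxidised at the anode.
E°cell = E°(cathode) − E°(anode) = (-0.14) − (-0.72) = +0.58 V.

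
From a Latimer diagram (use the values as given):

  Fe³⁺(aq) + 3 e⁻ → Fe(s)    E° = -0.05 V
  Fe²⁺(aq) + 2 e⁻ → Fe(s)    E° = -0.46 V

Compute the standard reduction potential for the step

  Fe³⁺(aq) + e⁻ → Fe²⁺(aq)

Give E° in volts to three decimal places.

+0.770 V

Sequential free energies add, so n₃E°₃ = n₁E°₁ + n₂E°₂.
With n₃ = 3, and the known step contributing 2×(-0.46) V, the unknown satisfies 1·E° = 3×(-0.05) − 2×(-0.46) = +0.770.
E° = +0.770 / 1 = +0.770 V.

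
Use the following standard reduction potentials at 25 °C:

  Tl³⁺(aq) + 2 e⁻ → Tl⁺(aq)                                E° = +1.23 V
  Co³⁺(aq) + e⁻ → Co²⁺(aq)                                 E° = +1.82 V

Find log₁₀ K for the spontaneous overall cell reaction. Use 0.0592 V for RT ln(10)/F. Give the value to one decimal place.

19.9

Cathode: Co³⁺/Co²⁺; anode: Tl³⁺/Tl⁺. E°cell = +0.59 V, n = 2.
log K = nE°cell / 0.0592 = (2)(+0.59) / 0.0592 = 19.9.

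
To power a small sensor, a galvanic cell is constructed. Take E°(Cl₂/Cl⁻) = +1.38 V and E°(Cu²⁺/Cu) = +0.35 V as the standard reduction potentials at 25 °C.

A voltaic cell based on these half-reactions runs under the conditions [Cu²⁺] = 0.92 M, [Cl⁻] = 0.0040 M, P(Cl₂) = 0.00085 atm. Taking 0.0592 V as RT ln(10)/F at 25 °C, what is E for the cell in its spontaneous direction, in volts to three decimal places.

Cl₂/Cl⁻ is the cathode (higher E°), Cu²⁺/Cu the anode: E°cell = +1.38 − (+0.35) = +1.03 V, n = 2.
Overall: Cl₂(g) + Cu(s) → 2 Cl⁻(aq) + Cu²⁺(aq)
Q = [Cl⁻]^2·[Cu²⁺] / (P(Cl₂)); log Q = -1.762.
E = E° − (0.0592/n) log Q = +1.03 − (0.0592/2)(-1.762) = +1.082 V.

+1.082 V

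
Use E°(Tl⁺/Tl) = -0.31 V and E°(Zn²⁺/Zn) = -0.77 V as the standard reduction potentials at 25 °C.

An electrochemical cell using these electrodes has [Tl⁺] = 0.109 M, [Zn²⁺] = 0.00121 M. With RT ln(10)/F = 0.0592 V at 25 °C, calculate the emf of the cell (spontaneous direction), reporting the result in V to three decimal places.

+0.489 V

Tl⁺/Tl is the cathode (higher E°), Zn²⁺/Zn the anode: E°cell = -0.31 − (-0.77) = +0.46 V, n = 2.
Overall: 2 Tl⁺(aq) + Zn(s) → 2 Tl(s) + Zn²⁺(aq)
Q = [Zn²⁺] / ([Tl⁺]^2); log Q = -0.992.
E = E° − (0.0592/n) log Q = +0.46 − (0.0592/2)(-0.992) = +0.489 V.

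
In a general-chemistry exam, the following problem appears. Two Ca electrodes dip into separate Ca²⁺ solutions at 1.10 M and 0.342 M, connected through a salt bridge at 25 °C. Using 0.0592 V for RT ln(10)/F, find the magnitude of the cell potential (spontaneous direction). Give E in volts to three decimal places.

+0.015 V

For a concentration cell E°cell = 0. The 1.10 M side is the cathode (reduction is favoured where [Ca²⁺] is higher).
With n = 2, E = −(0.0592/2) log([Ca²⁺]ₐₙ/[Ca²⁺]꜀ₐₜ) = −(0.0592/2) log(0.342/1.1) = −(0.0592/2)(-0.507) = +0.015 V.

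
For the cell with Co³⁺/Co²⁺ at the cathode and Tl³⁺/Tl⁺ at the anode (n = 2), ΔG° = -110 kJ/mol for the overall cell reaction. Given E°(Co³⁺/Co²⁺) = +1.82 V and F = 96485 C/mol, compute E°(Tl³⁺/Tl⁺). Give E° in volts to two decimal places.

E°cell = −ΔG°/(nF) = −(-110×10³)/((2)(96485)) = +0.570 V.
Since Co³⁺/Co²⁺ is the cathode and Tl³⁺/Tl⁺ the anode, E°cell = E°(Co³⁺/Co²⁺) − E°(Tl³⁺/Tl⁺).
So E°(Tl³⁺/Tl⁺) = E°(Co³⁺/Co²⁺) − E°cell = (+1.82) − (+0.570) = +1.25 V.

+1.25 V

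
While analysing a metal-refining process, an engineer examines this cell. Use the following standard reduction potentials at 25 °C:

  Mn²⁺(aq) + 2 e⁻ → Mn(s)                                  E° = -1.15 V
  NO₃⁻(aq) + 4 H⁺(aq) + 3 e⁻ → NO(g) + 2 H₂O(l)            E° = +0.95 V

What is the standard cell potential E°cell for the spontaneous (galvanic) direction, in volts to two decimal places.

The NO₃⁻/NO couple has the higher reduction potential, so it is the cathode; Mn²⁺/Mn is oxidised at the anode.
E°cell = E°(cathode) − E°(anode) = (+0.95) − (-1.15) = +2.10 V.

+2.10 V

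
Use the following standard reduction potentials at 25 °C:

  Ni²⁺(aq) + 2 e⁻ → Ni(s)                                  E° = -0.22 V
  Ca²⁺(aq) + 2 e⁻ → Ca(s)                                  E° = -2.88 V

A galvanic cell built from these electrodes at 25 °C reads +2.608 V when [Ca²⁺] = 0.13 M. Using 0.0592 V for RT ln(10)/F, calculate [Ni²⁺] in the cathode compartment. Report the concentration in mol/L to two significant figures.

Ni²⁺/Ni is the cathode, Ca²⁺/Ca the anode: E°cell = +2.66 V, n = 2.
Overall reaction: Ni²⁺(aq) + Ca(s) → Ni(s) + Ca²⁺(aq); Q = [Ca²⁺]^1/[Ni²⁺]^1.
From E = E° − (0.0592/n) log Q: log Q = (E° − E)·n/0.0592 = (+2.66 − (+2.608))·2/0.0592 = 1.7568.
So 1·log[Ni²⁺] = 1·log(0.13) − log Q = -0.8861 − (1.7568) = -2.6429; [Ni²⁺] = 10^(-2.6429) ≈ 0.0023 M.

0.0023 M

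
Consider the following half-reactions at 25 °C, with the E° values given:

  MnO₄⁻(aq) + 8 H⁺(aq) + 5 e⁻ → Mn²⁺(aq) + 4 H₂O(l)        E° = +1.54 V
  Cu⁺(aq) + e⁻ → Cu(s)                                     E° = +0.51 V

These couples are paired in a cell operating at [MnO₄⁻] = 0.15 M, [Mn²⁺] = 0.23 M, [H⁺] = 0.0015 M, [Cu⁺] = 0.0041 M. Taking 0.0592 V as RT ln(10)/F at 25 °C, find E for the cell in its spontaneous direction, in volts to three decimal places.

+0.902 V

MnO₄⁻/Mn²⁺ is the cathode (higher E°), Cu⁺/Cu the anode: E°cell = +1.54 − (+0.51) = +1.03 V, n = 5.
Overall: MnO₄⁻(aq) + 8 H⁺(aq) + 5 Cu(s) → Mn²⁺(aq) + 4 H₂O(l) + 5 Cu⁺(aq)
Q = [Mn²⁺]·[Cu⁺]^5 / ([MnO₄⁻]·[H⁺]^8); log Q = 10.841.
E = E° − (0.0592/n) log Q = +1.03 − (0.0592/5)(10.841) = +0.902 V.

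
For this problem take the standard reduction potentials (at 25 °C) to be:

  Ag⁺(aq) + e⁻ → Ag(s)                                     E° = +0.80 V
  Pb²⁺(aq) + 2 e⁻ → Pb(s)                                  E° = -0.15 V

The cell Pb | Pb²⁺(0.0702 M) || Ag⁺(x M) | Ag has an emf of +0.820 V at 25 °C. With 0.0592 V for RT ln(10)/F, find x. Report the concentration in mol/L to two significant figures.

0.0017 M

Ag⁺/Ag is the cathode, Pb²⁺/Pb the anode: E°cell = +0.95 V, n = 2.
Overall reaction: 2 Ag⁺(aq) + Pb(s) → 2 Ag(s) + Pb²⁺(aq); Q = [Pb²⁺]^1/[Ag⁺]^2.
From E = E° − (0.0592/n) log Q: log Q = (E° − E)·n/0.0592 = (+0.95 − (+0.820))·2/0.0592 = 4.3919.
So 2·log[Ag⁺] = 1·log(0.0702) − log Q = -1.1537 − (4.3919) = -5.5456; log[Ag⁺] = -5.5456 / 2 = -2.7728; [Ag⁺] = 10^(-2.7728) ≈ 0.0017 M.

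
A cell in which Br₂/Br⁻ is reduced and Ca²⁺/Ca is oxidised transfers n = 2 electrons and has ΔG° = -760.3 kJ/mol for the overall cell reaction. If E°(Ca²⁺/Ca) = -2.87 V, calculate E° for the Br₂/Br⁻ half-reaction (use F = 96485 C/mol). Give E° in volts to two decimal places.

E°cell = −ΔG°/(nF) = −(-760.3×10³)/((2)(96485)) = +3.940 V.
Since Br₂/Br⁻ is the cathode and Ca²⁺/Ca the anode, E°cell = E°(Br₂/Br⁻) − E°(Ca²⁺/Ca).
So E°(Br₂/Br⁻) = E°cell + E°(Ca²⁺/Ca) = +3.940 + (-2.87) = +1.07 V.

+1.07 V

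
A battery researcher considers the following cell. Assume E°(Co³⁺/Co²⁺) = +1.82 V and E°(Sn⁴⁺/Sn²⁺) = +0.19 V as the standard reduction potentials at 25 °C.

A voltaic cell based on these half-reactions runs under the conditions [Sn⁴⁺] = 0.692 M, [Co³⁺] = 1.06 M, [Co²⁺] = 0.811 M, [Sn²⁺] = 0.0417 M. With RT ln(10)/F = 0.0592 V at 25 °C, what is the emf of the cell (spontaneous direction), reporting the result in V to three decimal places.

+1.601 V

Co³⁺/Co²⁺ is the cathode (higher E°), Sn⁴⁺/Sn²⁺ the anode: E°cell = +1.82 − (+0.19) = +1.63 V, n = 2.
Overall: 2 Co³⁺(aq) + Sn²⁺(aq) → 2 Co²⁺(aq) + Sn⁴⁺(aq)
Q = [Co²⁺]^2·[Sn⁴⁺] / ([Co³⁺]^2·[Sn²⁺]); log Q = 0.987.
E = E° − (0.0592/n) log Q = +1.63 − (0.0592/2)(0.987) = +1.601 V.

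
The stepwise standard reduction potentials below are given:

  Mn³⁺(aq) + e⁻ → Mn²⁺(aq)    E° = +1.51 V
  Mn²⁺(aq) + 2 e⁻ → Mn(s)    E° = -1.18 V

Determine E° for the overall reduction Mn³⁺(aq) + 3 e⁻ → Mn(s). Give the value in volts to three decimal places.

-0.283 V

Adding the free-energy changes (−nFE°) of the two steps gives −n₃FE°₃ = −n₁FE°₁ − n₂FE°₂.
E°₃ = (1×+1.51 + 2×-1.18) / 3 = (-0.850) / 3 = -0.283 V.
Simply averaging or adding the two E° values would be wrong; the electron-weighted sum is required.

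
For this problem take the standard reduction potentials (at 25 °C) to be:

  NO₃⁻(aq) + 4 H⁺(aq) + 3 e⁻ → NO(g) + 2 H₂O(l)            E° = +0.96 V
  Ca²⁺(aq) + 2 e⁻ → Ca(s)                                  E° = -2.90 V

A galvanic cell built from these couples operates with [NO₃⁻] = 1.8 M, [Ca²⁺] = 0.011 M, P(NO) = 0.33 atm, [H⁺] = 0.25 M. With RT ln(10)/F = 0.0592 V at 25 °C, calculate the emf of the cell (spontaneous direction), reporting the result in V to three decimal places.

NO₃⁻/NO is the cathode (higher E°), Ca²⁺/Ca the anode: E°cell = +0.96 − (-2.90) = +3.86 V, n = 6.
Overall: 2 NO₃⁻(aq) + 8 H⁺(aq) + 3 Ca(s) → 2 NO(g) + 4 H₂O(l) + 3 Ca²⁺(aq)
Q = P(NO)^2·[Ca²⁺]^3 / ([NO₃⁻]^2·[H⁺]^8); log Q = -2.533.
E = E° − (0.0592/n) log Q = +3.86 − (0.0592/6)(-2.533) = +3.885 V.

+3.885 V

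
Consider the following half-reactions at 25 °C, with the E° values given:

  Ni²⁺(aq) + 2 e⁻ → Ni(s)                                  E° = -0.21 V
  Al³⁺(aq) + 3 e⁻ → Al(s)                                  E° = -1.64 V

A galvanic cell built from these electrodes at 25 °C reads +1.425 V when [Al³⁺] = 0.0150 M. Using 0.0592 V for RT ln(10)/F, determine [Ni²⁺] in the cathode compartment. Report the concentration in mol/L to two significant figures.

0.041 M

Ni²⁺/Ni is the cathode, Al³⁺/Al the anode: E°cell = +1.43 V, n = 6.
Overall reaction: 3 Ni²⁺(aq) + 2 Al(s) → 3 Ni(s) + 2 Al³⁺(aq); Q = [Al³⁺]^2/[Ni²⁺]^3.
From E = E° − (0.0592/n) log Q: log Q = (E° − E)·n/0.0592 = (+1.43 − (+1.425))·6/0.0592 = 0.5068.
So 3·log[Ni²⁺] = 2·log(0.015) − log Q = -3.6478 − (0.5068) = -4.1546; log[Ni²⁺] = -4.1546 / 3 = -1.3849; [Ni²⁺] = 10^(-1.3849) ≈ 0.041 M.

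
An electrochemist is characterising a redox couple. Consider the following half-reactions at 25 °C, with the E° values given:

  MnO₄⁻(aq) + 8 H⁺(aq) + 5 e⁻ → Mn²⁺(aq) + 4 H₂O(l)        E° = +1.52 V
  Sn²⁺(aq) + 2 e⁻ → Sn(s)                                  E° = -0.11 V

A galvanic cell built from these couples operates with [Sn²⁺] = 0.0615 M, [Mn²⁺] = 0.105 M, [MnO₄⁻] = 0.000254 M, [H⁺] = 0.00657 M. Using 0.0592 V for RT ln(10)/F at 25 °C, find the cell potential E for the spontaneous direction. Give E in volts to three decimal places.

MnO₄⁻/Mn²⁺ is the cathode (higher E°), Sn²⁺/Sn the anode: E°cell = +1.52 − (-0.11) = +1.63 V, n = 10.
Overall: 2 MnO₄⁻(aq) + 16 H⁺(aq) + 5 Sn(s) → 2 Mn²⁺(aq) + 8 H₂O(l) + 5 Sn²⁺(aq)
Q = [Mn²⁺]^2·[Sn²⁺]^5 / ([MnO₄⁻]^2·[H⁺]^16); log Q = 34.096.
E = E° − (0.0592/n) log Q = +1.63 − (0.0592/10)(34.096) = +1.428 V.

+1.428 V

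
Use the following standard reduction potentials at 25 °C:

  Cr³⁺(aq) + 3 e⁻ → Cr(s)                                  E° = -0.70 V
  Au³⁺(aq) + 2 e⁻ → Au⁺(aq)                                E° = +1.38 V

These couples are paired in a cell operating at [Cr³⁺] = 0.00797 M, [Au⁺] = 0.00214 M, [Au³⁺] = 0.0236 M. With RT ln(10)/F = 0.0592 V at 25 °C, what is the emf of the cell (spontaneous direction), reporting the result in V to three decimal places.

Au³⁺/Au⁺ is the cathode (higher E°), Cr³⁺/Cr the anode: E°cell = +1.38 − (-0.70) = +2.08 V, n = 6.
Overall: 3 Au³⁺(aq) + 2 Cr(s) → 3 Au⁺(aq) + 2 Cr³⁺(aq)
Q = [Au⁺]^3·[Cr³⁺]^2 / ([Au³⁺]^3); log Q = -7.325.
E = E° − (0.0592/n) log Q = +2.08 − (0.0592/6)(-7.325) = +2.152 V.

+2.152 V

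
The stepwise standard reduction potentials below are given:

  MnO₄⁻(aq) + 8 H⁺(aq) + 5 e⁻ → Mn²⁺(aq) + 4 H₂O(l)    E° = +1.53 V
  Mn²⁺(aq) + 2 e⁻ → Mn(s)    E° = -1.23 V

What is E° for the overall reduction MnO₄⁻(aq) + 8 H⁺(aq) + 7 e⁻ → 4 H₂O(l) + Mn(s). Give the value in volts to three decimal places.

+0.741 V

Standard free energies of sequential steps add: ΔG°₃ = ΔG°₁ + ΔG°₂, so n₃E°₃ = n₁E°₁ + n₂E°₂.
E°₃ = (5×+1.53 + 2×-1.23) / 7 = (+5.190) / 7 = +0.741 V.
E° values themselves are not directly additive — weighting by electron count is essential.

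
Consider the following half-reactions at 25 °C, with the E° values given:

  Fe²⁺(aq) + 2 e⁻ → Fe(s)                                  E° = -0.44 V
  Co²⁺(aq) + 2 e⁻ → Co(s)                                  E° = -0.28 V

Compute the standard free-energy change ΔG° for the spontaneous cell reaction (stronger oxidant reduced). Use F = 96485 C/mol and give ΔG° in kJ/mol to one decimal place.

-30.9 kJ/mol

Co²⁺/Co (E° = -0.28 V) is the cathode; Fe²⁺/Fe (E° = -0.44 V) is the anode, so E°cell = +0.16 V.
Balancing electrons gives n = 2 (lcm of 2 and 2).
ΔG° = −nFE° = −(2)(96485)(+0.16) = -30,875 J = -30.9 kJ/mol.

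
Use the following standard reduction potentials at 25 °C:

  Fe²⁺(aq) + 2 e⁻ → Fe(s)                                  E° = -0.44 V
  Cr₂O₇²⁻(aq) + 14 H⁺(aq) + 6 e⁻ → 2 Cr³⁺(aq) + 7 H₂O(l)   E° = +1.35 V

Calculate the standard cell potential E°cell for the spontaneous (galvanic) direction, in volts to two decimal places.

The Cr₂O₇²⁻/Cr³⁺ couple has the higher reduction potential, so it is the cathode; Fe²⁺/Fe is oxidised at the anode.
E°cell = E°(cathode) − E°(anode) = (+1.35) − (-0.44) = +1.79 V.
Since E°cell > 0, the reaction is spontaneous under standard conditions.

+1.79 V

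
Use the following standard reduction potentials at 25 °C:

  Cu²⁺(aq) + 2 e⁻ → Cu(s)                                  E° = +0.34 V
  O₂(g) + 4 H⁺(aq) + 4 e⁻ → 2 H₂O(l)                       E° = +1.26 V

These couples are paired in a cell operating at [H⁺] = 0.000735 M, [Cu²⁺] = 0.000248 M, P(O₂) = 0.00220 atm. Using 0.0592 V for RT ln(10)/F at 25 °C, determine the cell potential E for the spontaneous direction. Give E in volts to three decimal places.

+0.802 V

O₂/H₂O is the cathode (higher E°), Cu²⁺/Cu the anode: E°cell = +1.26 − (+0.34) = +0.92 V, n = 4.
Overall: O₂(g) + 4 H⁺(aq) + 2 Cu(s) → 2 H₂O(l) + 2 Cu²⁺(aq)
Q = [Cu²⁺]^2 / (P(O₂)·[H⁺]^4); log Q = 7.981.
E = E° − (0.0592/n) log Q = +0.92 − (0.0592/4)(7.981) = +0.802 V.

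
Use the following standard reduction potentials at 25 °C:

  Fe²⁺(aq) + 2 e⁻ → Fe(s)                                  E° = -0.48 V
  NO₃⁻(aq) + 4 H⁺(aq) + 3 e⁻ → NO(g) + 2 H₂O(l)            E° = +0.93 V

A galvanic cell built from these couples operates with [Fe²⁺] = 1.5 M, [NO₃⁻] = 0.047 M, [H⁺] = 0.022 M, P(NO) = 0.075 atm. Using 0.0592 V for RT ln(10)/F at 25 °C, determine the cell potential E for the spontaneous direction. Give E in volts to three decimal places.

+1.270 V

NO₃⁻/NO is the cathode (higher E°), Fe²⁺/Fe the anode: E°cell = +0.93 − (-0.48) = +1.41 V, n = 6.
Overall: 2 NO₃⁻(aq) + 8 H⁺(aq) + 3 Fe(s) → 2 NO(g) + 4 H₂O(l) + 3 Fe²⁺(aq)
Q = P(NO)^2·[Fe²⁺]^3 / ([NO₃⁻]^2·[H⁺]^8); log Q = 14.195.
E = E° − (0.0592/n) log Q = +1.41 − (0.0592/6)(14.195) = +1.270 V.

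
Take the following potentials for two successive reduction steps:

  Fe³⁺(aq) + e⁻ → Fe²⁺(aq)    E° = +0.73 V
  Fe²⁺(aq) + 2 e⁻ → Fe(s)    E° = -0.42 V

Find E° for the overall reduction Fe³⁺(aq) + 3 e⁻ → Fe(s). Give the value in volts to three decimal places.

Since ΔG° = −nFE° is additive over sequential reductions, n₃E°₃ = n₁E°₁ + n₂E°₂.
E°₃ = (1×+0.73 + 2×-0.42) / 3 = (-0.110) / 3 = -0.037 V.

-0.037 V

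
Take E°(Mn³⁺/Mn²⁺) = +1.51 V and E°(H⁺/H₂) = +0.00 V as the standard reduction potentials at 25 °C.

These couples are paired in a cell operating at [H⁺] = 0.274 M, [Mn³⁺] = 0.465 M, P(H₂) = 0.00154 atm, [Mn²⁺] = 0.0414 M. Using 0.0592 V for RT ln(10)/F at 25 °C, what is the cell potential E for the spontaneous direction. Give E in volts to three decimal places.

Mn³⁺/Mn²⁺ is the cathode (higher E°), H⁺/H₂ the anode: E°cell = +1.51 − (+0.00) = +1.51 V, n = 2.
Overall: 2 Mn³⁺(aq) + H₂(g) → 2 Mn²⁺(aq) + 2 H⁺(aq)
Q = [Mn²⁺]^2·[H⁺]^2 / ([Mn³⁺]^2·P(H₂)); log Q = -0.413.
E = E° − (0.0592/n) log Q = +1.51 − (0.0592/2)(-0.413) = +1.522 V.

+1.522 V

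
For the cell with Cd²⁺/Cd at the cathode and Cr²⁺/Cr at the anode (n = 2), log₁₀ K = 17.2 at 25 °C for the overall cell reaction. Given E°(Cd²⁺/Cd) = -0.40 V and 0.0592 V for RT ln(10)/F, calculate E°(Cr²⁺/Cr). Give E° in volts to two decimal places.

-0.91 V

E°cell = (0.0592/n)·log K = (0.0592/2)(17.2) = +0.509 V.
Since Cd²⁺/Cd is the cathode and Cr²⁺/Cr the anode, E°cell = E°(Cd²⁺/Cd) − E°(Cr²⁺/Cr).
So E°(Cr²⁺/Cr) = E°(Cd²⁺/Cd) − E°cell = (-0.40) − (+0.509) = -0.91 V.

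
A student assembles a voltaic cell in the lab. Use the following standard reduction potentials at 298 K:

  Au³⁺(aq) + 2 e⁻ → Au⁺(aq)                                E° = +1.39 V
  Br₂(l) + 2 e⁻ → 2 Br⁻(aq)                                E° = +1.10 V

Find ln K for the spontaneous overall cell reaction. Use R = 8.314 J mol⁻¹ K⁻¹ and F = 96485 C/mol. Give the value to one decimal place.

22.6

Cathode: Au³⁺/Au⁺; anode: Br₂/Br⁻. E°cell = (+1.39) − (+1.10) = +0.29 V, with n = 2.
ΔG° = −nFE° = −RT ln K, so ln K = nFE°/(RT) = (2)(96485)(+0.29) / ((8.314)(298)) = 22.587.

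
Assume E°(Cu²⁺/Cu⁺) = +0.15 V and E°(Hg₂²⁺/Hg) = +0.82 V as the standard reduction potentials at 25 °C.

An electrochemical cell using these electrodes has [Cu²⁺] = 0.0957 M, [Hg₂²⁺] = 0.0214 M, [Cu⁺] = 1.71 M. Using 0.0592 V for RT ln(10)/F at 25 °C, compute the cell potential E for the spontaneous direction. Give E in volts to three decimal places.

+0.695 V

Hg₂²⁺/Hg is the cathode (higher E°), Cu²⁺/Cu⁺ the anode: E°cell = +0.82 − (+0.15) = +0.67 V, n = 2.
Overall: Hg₂²⁺(aq) + 2 Cu⁺(aq) → 2 Hg(l) + 2 Cu²⁺(aq)
Q = [Cu²⁺]^2 / ([Hg₂²⁺]·[Cu⁺]^2); log Q = -0.835.
E = E° − (0.0592/n) log Q = +0.67 − (0.0592/2)(-0.835) = +0.695 V.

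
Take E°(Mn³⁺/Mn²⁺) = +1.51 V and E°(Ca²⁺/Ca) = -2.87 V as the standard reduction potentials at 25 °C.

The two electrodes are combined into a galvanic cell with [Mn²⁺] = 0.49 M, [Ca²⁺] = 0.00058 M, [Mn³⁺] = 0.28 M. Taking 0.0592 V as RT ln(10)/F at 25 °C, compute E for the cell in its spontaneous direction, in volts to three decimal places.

Mn³⁺/Mn²⁺ is the cathode (higher E°), Ca²⁺/Ca the anode: E°cell = +1.51 − (-2.87) = +4.38 V, n = 2.
Overall: 2 Mn³⁺(aq) + Ca(s) → 2 Mn²⁺(aq) + Ca²⁺(aq)
Q = [Mn²⁺]^2·[Ca²⁺] / ([Mn³⁺]^2); log Q = -2.750.
E = E° − (0.0592/n) log Q = +4.38 − (0.0592/2)(-2.750) = +4.461 V.

+4.461 V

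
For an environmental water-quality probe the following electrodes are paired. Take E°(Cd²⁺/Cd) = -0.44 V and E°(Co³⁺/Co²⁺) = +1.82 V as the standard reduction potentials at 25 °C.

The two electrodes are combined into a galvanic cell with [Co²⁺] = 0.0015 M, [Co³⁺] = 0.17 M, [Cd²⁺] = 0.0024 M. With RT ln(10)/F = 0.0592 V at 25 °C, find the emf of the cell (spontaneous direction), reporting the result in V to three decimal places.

+2.459 V

Co³⁺/Co²⁺ is the cathode (higher E°), Cd²⁺/Cd the anode: E°cell = +1.82 − (-0.44) = +2.26 V, n = 2.
Overall: 2 Co³⁺(aq) + Cd(s) → 2 Co²⁺(aq) + Cd²⁺(aq)
Q = [Co²⁺]^2·[Cd²⁺] / ([Co³⁺]^2); log Q = -6.729.
E = E° − (0.0592/n) log Q = +2.26 − (0.0592/2)(-6.729) = +2.459 V.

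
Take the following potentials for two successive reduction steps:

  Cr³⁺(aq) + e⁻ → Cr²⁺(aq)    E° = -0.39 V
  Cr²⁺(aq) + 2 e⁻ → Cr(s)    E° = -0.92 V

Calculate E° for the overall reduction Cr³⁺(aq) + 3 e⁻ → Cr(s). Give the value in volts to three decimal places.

Adding the free-energy changes (−nFE°) of the two steps gives −n₃FE°₃ = −n₁FE°₁ − n₂FE°₂.
E°₃ = (1×-0.39 + 2×-0.92) / 3 = (-2.230) / 3 = -0.743 V.
Simply averaging or adding the two E° values would be wrong; the electron-weighted sum is required.

-0.743 V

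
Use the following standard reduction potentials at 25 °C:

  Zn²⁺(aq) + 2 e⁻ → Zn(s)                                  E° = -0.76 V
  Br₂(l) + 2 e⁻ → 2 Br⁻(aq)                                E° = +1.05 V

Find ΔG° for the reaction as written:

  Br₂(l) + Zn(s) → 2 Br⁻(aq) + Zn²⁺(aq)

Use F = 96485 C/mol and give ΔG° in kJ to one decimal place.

As written, Br₂/Br⁻ is reduced (cathode) and Zn²⁺/Zn is oxidised (anode), so E°cell = (+1.05) − (-0.76) = +1.81 V.
Balancing electrons gives n = 2.
ΔG° = −nFE° = −(2)(96485)(+1.81) = -349,276 J = -349.3 kJ.

-349.3 kJ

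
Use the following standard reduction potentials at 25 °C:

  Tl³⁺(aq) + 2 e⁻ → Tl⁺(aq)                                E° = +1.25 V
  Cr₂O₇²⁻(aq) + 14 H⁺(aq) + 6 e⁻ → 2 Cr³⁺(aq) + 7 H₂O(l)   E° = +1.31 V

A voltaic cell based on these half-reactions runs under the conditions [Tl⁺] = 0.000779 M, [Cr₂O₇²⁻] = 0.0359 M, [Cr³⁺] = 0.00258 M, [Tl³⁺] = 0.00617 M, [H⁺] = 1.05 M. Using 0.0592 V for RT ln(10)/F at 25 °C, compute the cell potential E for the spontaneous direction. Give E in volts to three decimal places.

Cr₂O₇²⁻/Cr³⁺ is the cathode (higher E°), Tl³⁺/Tl⁺ the anode: E°cell = +1.31 − (+1.25) = +0.06 V, n = 6.
Overall: Cr₂O₇²⁻(aq) + 14 H⁺(aq) + 3 Tl⁺(aq) → 2 Cr³⁺(aq) + 7 H₂O(l) + 3 Tl³⁺(aq)
Q = [Cr³⁺]^2·[Tl³⁺]^3 / ([Cr₂O₇²⁻]·[H⁺]^14·[Tl⁺]^3); log Q = -1.332.
E = E° − (0.0592/n) log Q = +0.06 − (0.0592/6)(-1.332) = +0.073 V.

+0.073 V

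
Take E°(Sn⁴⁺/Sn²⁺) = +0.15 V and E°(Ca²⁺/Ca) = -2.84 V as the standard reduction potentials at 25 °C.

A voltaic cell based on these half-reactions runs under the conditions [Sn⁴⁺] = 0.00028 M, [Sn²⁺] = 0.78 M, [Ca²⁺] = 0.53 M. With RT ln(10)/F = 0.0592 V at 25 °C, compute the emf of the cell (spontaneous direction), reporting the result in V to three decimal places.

+2.896 V

Sn⁴⁺/Sn²⁺ is the cathode (higher E°), Ca²⁺/Ca the anode: E°cell = +0.15 − (-2.84) = +2.99 V, n = 2.
Overall: Sn⁴⁺(aq) + Ca(s) → Sn²⁺(aq) + Ca²⁺(aq)
Q = [Sn²⁺]·[Ca²⁺] / ([Sn⁴⁺]); log Q = 3.169.
E = E° − (0.0592/n) log Q = +2.99 − (0.0592/2)(3.169) = +2.896 V.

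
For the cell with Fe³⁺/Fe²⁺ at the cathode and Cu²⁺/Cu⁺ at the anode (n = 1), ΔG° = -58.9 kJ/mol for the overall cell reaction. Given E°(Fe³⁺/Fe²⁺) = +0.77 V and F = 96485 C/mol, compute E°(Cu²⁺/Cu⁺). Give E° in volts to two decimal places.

E°cell = −ΔG°/(nF) = −(-58.9×10³)/((1)(96485)) = +0.610 V.
Since Fe³⁺/Fe²⁺ is the cathode and Cu²⁺/Cu⁺ the anode, E°cell = E°(Fe³⁺/Fe²⁺) − E°(Cu²⁺/Cu⁺).
So E°(Cu²⁺/Cu⁺) = E°(Fe³⁺/Fe²⁺) − E°cell = (+0.77) − (+0.610) = +0.16 V.

+0.16 V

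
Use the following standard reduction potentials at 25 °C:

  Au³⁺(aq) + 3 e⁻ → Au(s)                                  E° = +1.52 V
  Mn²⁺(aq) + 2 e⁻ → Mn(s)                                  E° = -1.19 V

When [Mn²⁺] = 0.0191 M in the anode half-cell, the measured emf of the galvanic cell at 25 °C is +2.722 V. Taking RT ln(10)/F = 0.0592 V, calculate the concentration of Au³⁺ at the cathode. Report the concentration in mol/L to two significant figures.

0.011 M

Au³⁺/Au is the cathode, Mn²⁺/Mn the anode: E°cell = +2.71 V, n = 6.
Overall reaction: 2 Au³⁺(aq) + 3 Mn(s) → 2 Au(s) + 3 Mn²⁺(aq); Q = [Mn²⁺]^3/[Au³⁺]^2.
From E = E° − (0.0592/n) log Q: log Q = (E° − E)·n/0.0592 = (+2.71 − (+2.722))·6/0.0592 = -1.2162.
So 2·log[Au³⁺] = 3·log(0.0191) − log Q = -5.1569 − (-1.2162) = -3.9407; log[Au³⁺] = -3.9407 / 2 = -1.9704; [Au³⁺] = 10^(-1.9704) ≈ 0.011 M.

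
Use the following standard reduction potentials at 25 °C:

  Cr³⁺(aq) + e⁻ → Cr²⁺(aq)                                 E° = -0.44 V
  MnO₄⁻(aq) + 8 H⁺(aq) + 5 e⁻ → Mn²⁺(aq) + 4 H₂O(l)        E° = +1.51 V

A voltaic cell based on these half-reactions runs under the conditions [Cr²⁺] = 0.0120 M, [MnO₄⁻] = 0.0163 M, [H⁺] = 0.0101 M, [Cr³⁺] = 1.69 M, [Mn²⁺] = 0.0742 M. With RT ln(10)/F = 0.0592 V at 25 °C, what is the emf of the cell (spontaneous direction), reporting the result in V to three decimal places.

MnO₄⁻/Mn²⁺ is the cathode (higher E°), Cr³⁺/Cr²⁺ the anode: E°cell = +1.51 − (-0.44) = +1.95 V, n = 5.
Overall: MnO₄⁻(aq) + 8 H⁺(aq) + 5 Cr²⁺(aq) → Mn²⁺(aq) + 4 H₂O(l) + 5 Cr³⁺(aq)
Q = [Mn²⁺]·[Cr³⁺]^5 / ([MnO₄⁻]·[H⁺]^8·[Cr²⁺]^5); log Q = 27.367.
E = E° − (0.0592/n) log Q = +1.95 − (0.0592/5)(27.367) = +1.626 V.

+1.626 V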